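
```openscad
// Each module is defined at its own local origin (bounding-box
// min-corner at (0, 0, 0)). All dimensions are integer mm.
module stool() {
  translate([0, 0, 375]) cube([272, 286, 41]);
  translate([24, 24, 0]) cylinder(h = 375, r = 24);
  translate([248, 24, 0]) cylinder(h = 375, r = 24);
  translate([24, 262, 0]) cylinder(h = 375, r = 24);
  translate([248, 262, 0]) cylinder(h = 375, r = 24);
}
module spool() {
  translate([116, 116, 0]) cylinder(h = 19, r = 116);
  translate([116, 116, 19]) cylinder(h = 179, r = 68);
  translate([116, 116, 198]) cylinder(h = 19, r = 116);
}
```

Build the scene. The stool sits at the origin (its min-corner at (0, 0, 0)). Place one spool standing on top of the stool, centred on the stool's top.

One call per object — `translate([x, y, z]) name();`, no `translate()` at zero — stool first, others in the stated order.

stool();
translate([20, 27, 416]) spool();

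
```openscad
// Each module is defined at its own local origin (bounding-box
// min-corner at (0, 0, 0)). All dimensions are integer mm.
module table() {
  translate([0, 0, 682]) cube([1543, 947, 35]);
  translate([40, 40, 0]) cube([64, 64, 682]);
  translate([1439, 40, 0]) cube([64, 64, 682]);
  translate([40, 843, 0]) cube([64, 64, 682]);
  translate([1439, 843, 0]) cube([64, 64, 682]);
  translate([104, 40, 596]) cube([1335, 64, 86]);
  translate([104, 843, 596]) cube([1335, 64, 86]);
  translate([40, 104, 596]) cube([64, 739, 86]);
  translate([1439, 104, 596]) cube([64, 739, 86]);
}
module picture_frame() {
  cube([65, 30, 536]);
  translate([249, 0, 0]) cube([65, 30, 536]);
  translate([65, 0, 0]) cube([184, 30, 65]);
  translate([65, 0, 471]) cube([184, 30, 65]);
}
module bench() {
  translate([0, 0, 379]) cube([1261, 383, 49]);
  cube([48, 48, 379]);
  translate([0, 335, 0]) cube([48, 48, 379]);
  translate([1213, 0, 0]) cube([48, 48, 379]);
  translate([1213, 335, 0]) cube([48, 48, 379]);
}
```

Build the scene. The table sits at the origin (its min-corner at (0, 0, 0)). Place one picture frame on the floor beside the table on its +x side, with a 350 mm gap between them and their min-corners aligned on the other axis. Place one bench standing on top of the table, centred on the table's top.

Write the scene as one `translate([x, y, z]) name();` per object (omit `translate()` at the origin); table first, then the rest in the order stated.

table();
translate([1893, 0, 0]) picture_frame();
translate([141, 282, 717]) bench();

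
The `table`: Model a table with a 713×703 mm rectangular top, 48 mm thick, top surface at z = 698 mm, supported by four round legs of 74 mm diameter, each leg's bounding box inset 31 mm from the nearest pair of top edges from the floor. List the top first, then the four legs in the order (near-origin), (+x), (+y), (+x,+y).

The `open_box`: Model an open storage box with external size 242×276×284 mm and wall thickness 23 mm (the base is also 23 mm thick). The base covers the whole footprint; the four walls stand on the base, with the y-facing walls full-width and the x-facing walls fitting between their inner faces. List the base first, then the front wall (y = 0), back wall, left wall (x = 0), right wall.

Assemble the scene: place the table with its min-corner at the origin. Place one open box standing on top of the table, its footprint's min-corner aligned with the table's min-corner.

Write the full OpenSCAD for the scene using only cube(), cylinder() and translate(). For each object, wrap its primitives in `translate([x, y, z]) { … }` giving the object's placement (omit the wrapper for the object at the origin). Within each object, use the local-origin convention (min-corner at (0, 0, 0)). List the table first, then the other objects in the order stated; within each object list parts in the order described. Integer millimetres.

translate([0, 0, 650]) cube([713, 703, 48]);
translate([68, 68, 0]) cylinder(h = 650, r = 37);
translate([645, 68, 0]) cylinder(h = 650, r = 37);
translate([68, 635, 0]) cylinder(h = 650, r = 37);
translate([645, 635, 0]) cylinder(h = 650, r = 37);
translate([0, 0, 698]) {
  cube([242, 276, 23]);
  translate([0, 0, 23]) cube([242, 23, 261]);
  translate([0, 253, 23]) cube([242, 23, 261]);
  translate([0, 23, 23]) cube([23, 230, 261]);
  translate([219, 23, 23]) cube([23, 230, 261]);
}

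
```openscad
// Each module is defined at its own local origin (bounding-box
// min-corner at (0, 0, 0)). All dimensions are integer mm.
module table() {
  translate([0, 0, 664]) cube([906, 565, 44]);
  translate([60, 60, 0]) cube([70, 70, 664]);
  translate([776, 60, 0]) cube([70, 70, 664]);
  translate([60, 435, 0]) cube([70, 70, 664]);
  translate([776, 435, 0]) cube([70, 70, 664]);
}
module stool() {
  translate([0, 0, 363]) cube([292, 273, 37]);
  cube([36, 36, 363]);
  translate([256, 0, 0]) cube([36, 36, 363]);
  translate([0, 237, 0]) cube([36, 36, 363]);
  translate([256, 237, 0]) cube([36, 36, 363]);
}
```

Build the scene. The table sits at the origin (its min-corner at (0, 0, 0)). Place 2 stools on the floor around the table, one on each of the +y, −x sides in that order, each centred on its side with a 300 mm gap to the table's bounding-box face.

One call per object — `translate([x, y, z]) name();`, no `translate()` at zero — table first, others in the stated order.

table();
translate([307, 865, 0]) stool();
translate([-592, 146, 0]) stool();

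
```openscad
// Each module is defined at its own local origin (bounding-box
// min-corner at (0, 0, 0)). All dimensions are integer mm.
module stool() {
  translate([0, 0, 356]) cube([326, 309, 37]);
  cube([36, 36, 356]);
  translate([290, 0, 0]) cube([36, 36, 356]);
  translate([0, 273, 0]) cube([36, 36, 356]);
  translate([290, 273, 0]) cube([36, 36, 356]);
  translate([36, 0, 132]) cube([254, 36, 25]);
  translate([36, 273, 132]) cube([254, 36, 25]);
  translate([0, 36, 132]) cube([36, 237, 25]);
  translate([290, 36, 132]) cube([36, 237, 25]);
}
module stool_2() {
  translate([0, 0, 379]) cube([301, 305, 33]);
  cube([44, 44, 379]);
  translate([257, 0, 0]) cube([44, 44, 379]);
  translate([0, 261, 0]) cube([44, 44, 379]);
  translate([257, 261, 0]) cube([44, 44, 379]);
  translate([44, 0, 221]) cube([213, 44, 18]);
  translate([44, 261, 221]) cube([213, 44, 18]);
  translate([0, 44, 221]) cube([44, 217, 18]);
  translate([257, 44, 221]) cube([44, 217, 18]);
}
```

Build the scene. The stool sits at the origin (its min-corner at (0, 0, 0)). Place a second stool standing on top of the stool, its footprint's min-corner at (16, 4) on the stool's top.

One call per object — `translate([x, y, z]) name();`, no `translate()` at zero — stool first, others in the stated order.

stool();
translate([16, 4, 393]) stool_2();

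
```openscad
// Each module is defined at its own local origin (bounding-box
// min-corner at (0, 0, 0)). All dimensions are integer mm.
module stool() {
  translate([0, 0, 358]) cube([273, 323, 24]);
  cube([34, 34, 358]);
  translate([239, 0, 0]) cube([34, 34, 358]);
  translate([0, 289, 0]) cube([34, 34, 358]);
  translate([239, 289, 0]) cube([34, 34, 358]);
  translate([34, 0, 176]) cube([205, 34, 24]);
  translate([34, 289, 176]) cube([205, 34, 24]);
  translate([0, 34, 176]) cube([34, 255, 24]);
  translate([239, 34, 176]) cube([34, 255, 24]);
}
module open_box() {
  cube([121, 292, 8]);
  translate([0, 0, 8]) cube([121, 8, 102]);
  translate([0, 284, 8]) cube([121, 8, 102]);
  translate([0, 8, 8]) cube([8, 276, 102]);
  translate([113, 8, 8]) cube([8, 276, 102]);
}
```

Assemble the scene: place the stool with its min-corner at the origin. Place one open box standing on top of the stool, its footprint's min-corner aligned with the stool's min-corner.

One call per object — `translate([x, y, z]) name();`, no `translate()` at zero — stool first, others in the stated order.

stool();
translate([0, 0, 382]) open_box();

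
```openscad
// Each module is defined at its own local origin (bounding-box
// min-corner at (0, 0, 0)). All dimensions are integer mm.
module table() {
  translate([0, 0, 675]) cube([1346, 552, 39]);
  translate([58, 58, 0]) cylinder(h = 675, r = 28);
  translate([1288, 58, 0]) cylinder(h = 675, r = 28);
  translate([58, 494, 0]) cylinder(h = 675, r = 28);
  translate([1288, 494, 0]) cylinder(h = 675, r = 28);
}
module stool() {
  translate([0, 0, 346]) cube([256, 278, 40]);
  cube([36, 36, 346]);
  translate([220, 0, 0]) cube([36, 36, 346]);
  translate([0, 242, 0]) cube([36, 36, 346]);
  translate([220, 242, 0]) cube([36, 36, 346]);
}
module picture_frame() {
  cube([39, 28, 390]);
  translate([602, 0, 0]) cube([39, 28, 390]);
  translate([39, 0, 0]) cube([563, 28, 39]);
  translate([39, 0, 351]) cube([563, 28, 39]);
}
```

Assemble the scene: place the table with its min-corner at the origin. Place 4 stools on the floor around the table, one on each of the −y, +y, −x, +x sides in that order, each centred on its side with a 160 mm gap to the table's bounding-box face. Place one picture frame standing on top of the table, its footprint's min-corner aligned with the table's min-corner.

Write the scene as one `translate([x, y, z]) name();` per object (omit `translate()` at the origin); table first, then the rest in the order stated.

table();
translate([545, -438, 0]) stool();
translate([545, 712, 0]) stool();
translate([-416, 137, 0]) stool();
translate([1506, 137, 0]) stool();
translate([0, 0, 714]) picture_frame();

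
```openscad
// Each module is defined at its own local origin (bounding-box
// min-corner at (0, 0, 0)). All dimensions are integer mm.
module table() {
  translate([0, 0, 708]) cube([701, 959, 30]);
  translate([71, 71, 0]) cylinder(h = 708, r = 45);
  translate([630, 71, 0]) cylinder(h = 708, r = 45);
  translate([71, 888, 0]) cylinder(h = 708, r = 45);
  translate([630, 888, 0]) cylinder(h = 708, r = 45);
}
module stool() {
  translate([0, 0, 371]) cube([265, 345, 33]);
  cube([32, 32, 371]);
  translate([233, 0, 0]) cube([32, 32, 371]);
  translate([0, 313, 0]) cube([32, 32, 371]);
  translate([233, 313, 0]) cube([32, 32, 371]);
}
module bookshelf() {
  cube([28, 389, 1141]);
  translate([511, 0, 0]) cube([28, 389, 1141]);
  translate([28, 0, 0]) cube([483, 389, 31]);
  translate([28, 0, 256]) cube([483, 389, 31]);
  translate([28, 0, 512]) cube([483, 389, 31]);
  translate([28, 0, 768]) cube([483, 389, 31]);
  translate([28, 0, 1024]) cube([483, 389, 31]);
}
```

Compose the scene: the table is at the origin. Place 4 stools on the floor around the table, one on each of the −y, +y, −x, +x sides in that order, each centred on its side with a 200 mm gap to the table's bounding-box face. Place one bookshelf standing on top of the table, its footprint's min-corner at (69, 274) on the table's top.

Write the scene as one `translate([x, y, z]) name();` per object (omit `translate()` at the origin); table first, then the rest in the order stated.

table();
translate([218, -545, 0]) stool();
translate([218, 1159, 0]) stool();
translate([-465, 307, 0]) stool();
translate([901, 307, 0]) stool();
translate([69, 274, 738]) bookshelf();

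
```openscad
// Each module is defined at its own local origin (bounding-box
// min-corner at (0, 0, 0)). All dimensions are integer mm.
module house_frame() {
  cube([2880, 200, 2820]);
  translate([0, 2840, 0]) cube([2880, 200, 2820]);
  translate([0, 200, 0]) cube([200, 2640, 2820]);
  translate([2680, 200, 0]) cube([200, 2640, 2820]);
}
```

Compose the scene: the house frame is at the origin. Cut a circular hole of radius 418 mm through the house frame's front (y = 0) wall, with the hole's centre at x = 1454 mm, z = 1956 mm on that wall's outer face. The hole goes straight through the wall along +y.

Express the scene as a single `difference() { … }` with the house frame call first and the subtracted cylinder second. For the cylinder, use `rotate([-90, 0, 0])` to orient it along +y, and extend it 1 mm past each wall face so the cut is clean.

difference() {
  house_frame();
  translate([1454, -1, 1956]) rotate([-90, 0, 0]) cylinder(h = 202, r = 418);
}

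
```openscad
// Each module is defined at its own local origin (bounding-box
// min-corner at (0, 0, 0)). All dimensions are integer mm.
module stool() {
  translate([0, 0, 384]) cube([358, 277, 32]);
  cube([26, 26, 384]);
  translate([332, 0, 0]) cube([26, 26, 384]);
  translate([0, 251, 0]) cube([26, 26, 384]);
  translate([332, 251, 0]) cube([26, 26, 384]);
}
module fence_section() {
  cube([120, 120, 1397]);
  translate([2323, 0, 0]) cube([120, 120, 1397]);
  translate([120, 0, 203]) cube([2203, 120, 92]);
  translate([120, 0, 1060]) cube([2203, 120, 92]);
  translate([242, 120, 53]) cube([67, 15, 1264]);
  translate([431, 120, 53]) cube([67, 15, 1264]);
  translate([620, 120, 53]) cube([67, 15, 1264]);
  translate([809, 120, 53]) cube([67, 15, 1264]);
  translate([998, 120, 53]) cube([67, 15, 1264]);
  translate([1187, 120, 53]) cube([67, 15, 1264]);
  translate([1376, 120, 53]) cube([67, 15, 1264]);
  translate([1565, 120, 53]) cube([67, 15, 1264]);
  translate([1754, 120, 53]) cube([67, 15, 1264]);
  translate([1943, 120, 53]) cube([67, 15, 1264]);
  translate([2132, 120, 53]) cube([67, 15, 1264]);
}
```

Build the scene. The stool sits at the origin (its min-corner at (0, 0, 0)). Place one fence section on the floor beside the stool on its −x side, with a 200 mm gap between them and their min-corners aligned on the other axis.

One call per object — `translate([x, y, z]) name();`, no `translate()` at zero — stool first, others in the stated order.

stool();
translate([-2643, 0, 0]) fence_section();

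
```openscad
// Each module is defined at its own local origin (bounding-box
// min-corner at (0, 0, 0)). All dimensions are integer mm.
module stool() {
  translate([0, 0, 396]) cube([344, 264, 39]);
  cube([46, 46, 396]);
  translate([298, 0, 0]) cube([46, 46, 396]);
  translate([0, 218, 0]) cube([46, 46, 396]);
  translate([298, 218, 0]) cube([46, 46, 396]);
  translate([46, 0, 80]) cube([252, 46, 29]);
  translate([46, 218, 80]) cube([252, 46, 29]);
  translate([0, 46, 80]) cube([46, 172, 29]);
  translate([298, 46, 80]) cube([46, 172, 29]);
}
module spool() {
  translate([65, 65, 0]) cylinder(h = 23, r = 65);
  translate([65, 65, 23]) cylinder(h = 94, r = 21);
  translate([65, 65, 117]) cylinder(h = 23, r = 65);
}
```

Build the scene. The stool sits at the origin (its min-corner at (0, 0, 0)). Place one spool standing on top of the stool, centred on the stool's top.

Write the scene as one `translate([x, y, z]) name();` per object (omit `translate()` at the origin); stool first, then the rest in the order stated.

stool();
translate([107, 67, 435]) spool();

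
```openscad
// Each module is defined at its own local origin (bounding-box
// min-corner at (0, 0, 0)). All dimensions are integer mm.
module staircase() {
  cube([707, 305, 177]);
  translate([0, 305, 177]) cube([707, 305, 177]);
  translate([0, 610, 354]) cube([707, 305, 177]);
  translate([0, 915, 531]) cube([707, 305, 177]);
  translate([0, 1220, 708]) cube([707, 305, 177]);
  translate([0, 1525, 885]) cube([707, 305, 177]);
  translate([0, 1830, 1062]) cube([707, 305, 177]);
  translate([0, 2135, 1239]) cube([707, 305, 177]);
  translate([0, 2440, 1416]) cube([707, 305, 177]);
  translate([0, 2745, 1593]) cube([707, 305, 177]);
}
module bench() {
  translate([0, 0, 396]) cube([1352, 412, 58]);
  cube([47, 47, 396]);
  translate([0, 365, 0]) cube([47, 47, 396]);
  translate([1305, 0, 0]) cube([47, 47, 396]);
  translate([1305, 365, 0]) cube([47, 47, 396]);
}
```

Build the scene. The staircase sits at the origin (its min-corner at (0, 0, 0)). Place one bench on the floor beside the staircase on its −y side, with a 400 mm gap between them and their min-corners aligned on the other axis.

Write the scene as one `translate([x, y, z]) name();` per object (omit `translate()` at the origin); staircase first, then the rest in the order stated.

staircase();
translate([0, -812, 0]) bench();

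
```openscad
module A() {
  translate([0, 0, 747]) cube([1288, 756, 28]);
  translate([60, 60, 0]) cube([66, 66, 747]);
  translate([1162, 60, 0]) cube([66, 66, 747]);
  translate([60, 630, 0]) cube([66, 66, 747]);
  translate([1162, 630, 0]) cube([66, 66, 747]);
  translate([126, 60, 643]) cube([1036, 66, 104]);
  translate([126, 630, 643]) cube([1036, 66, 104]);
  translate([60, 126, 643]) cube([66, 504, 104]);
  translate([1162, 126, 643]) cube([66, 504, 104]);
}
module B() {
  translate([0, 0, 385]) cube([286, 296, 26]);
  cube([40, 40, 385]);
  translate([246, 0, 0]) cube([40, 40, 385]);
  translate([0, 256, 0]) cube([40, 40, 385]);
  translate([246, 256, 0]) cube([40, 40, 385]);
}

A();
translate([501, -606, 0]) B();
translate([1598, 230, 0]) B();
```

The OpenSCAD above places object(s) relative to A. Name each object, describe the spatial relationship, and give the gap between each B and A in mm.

A is a table. B is a stool. Two stools sit around the table at the −y, +x sides. The gap between each stool and the table is 310 mm.

Each stool's nearest face is 310 mm from the table's bounding box.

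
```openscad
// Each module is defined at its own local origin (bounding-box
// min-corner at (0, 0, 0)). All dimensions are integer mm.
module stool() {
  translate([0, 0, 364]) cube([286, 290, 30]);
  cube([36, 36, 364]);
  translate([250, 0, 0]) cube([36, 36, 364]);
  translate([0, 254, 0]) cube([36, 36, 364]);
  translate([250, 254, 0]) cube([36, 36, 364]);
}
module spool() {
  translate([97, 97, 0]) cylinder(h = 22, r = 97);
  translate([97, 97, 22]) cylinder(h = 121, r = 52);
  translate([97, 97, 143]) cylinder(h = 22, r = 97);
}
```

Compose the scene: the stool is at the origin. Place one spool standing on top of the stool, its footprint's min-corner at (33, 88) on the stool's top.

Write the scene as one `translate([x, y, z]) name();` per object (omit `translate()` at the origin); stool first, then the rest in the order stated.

stool();
translate([33, 88, 394]) spool();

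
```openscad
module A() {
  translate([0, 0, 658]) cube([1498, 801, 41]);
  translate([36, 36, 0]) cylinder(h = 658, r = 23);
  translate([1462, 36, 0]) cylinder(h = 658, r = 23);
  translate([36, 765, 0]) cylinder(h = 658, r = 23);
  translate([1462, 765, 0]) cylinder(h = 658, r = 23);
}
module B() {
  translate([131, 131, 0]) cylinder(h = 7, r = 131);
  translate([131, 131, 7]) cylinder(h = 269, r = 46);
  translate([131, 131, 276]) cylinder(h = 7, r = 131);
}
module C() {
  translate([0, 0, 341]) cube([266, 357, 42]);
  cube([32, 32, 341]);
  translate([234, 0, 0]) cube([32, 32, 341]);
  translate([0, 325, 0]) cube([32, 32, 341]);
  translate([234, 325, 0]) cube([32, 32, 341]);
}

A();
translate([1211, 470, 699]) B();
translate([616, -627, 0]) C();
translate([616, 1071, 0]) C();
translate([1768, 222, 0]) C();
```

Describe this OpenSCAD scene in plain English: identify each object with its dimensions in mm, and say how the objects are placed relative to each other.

A is a rectangular dining table. The top is 1498×801×41 mm with its upper surface at z = 699 mm. It stands on four round legs of 46 mm diameter, each leg's bounding box inset 13 mm from the nearest pair of top edges, running from the floor to the underside of the top.

B is a spool: two coaxial disc flanges of radius 131 mm and thickness 7 mm, joined by a core cylinder of radius 46 mm and height 269 mm. The lower flange rests on z = 0 and the three cylinders share a vertical axis.

C is a four-legged stool. The seat is 266×357 mm, 42 mm thick, top at z = 383 mm. It stands on four square legs, each 32×32 mm in cross-section, from z = 0 to the seat underside, each flush with a corner of the seat.

The spool is on top of the table. Three stools sit around the table at the −y, +y, +x sides.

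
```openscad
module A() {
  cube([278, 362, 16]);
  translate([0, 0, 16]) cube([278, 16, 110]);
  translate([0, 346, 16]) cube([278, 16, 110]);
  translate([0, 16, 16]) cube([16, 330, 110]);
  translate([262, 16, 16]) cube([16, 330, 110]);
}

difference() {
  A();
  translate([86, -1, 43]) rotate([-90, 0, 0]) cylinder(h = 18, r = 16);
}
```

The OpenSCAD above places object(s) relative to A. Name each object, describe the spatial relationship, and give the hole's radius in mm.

A is an open box. The open box has a circular hole through its front wall. The hole's radius is 16 mm.

The subtracted cylinder has r = 16 mm.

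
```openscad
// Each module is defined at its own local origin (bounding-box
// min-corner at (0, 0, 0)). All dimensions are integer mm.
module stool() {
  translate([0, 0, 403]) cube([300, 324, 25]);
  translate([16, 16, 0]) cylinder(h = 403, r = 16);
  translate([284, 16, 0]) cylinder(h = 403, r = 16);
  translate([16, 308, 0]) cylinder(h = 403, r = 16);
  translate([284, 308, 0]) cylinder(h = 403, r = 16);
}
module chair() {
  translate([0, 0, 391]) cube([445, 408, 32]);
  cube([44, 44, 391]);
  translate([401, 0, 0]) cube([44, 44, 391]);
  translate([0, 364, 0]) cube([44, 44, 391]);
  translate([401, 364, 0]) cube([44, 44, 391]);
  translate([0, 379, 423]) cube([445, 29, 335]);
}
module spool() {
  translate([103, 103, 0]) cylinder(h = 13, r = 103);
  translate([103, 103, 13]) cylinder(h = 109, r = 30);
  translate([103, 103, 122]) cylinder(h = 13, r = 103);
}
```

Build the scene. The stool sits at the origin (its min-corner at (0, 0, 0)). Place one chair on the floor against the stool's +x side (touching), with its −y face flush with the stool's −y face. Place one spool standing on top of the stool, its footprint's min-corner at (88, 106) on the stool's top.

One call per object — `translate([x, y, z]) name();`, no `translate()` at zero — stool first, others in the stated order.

stool();
translate([300, 0, 0]) chair();
translate([88, 106, 428]) spool();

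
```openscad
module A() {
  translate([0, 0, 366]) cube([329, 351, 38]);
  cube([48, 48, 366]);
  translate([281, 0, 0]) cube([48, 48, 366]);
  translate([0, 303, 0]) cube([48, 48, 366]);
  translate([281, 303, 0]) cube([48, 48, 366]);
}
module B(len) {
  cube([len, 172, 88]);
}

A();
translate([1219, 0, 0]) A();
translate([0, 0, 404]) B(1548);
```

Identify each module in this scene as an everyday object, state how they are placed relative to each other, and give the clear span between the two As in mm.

Second stool starts at x = 1219; first ends at x = 329; clear span = 1219 − 329 = 890 mm.

A is a stool. B is a beam. A beam spans the tops of two stools. The clear span between the two stools is 890 mm.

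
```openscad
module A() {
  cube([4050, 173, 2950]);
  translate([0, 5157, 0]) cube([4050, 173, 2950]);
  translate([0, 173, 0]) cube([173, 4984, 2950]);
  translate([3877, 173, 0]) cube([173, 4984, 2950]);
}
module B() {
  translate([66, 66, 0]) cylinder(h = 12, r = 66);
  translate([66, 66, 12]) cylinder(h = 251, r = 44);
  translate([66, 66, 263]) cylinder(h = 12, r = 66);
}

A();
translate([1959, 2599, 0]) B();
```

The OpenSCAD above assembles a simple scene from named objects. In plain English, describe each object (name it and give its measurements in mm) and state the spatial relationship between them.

A is a box-shaped house frame (walls only): outside footprint 4050×5330 mm, wall height 2950 mm, wall thickness 173 mm. The two y-facing walls run the full x-width; the two x-facing walls fit between the inner faces of the y-facing walls.

B is a spool: two coaxial disc flanges of radius 66 mm and thickness 12 mm, joined by a core cylinder of radius 44 mm and height 251 mm. The lower flange rests on z = 0 and the three cylinders share a vertical axis.

The spool sits inside the house frame, centred.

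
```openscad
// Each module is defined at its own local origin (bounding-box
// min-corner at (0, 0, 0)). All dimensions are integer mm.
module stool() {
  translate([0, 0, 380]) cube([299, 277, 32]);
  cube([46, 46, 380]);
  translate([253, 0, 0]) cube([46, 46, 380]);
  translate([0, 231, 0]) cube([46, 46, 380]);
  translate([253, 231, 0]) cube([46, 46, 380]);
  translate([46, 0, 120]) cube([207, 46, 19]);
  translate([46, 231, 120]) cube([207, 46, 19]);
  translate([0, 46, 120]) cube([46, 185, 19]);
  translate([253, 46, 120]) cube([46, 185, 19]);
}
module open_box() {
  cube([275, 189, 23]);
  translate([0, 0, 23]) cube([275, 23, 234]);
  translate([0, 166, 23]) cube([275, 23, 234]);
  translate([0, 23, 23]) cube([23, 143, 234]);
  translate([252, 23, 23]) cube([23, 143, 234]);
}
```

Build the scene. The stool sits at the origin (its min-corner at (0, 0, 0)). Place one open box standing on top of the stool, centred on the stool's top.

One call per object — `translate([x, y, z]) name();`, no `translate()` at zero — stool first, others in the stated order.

stool();
translate([12, 44, 412]) open_box();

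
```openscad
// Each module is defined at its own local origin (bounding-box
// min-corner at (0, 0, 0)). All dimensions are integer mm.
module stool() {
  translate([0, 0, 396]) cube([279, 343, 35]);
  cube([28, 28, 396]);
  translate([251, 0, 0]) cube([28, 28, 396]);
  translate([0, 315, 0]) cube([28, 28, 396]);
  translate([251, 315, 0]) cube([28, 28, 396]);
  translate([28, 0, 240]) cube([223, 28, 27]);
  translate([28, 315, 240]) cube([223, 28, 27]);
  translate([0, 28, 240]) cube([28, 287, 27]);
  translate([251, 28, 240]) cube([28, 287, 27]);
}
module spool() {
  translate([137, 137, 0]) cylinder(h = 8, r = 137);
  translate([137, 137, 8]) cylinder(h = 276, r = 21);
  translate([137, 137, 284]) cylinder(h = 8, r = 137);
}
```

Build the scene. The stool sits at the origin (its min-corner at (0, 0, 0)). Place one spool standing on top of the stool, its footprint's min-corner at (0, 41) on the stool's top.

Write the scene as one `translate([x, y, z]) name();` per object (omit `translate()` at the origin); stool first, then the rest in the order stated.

stool();
translate([0, 41, 431]) spool();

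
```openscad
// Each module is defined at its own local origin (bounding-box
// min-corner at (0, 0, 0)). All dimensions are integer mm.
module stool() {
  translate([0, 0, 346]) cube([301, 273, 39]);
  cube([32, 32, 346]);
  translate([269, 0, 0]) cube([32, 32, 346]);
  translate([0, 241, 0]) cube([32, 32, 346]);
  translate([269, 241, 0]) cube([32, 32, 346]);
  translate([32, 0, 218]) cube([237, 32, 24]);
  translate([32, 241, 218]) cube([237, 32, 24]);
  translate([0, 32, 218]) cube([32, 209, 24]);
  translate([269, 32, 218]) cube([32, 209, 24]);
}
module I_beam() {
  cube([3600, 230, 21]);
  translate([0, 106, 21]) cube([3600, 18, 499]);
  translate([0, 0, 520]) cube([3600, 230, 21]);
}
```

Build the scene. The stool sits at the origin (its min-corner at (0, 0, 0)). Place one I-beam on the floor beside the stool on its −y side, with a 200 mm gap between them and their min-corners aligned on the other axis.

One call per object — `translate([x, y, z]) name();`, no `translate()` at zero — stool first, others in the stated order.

stool();
translate([0, -430, 0]) I_beam();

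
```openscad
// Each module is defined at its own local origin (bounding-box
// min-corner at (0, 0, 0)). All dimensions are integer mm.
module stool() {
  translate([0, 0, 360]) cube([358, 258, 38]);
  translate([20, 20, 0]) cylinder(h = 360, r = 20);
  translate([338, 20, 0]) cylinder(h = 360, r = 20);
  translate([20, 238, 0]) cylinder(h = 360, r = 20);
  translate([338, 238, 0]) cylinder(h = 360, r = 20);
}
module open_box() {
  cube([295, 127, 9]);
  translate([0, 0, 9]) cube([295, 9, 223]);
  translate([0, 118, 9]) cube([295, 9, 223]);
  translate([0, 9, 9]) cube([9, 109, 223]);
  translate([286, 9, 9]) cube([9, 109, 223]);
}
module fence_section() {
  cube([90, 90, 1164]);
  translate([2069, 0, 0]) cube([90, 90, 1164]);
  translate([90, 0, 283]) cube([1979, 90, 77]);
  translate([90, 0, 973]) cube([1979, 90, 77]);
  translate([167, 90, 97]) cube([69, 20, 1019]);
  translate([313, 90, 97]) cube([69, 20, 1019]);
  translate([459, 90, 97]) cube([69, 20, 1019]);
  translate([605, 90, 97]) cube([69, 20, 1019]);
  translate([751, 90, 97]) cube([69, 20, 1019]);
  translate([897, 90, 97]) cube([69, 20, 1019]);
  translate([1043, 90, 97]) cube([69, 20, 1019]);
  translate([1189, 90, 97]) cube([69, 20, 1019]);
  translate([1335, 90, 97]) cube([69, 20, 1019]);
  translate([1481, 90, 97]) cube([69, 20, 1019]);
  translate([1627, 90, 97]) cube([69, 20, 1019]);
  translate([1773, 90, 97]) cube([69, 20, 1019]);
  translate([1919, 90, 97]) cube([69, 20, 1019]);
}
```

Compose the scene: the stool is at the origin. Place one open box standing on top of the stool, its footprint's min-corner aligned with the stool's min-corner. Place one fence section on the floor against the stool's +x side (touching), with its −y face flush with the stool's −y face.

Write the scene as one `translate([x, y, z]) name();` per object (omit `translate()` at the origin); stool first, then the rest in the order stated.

stool();
translate([0, 0, 398]) open_box();
translate([358, 0, 0]) fence_section();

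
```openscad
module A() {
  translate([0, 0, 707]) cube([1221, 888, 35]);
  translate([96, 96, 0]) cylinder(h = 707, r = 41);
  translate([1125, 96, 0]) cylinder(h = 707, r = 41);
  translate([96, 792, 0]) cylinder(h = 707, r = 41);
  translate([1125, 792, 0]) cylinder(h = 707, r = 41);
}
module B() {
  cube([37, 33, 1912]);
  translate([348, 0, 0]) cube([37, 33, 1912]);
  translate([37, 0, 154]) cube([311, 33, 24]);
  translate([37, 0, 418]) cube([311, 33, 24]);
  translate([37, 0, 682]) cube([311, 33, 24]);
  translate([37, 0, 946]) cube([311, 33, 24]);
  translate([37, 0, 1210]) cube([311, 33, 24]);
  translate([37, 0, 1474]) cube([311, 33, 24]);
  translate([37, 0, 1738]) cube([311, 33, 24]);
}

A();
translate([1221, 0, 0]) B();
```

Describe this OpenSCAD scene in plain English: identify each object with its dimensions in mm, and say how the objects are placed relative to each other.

A is a rectangular dining table. The top is 1221×888×35 mm with its upper surface at z = 742 mm. It stands on four round legs of 82 mm diameter, each leg's bounding box inset 55 mm from the nearest pair of top edges, running from the floor to the underside of the top.

B is a straight ladder. Two 37×33 mm vertical rails, 1912 mm tall, stand 385 mm apart (outside-to-outside) with their front faces coplanar on the −y side. 7 rungs, each 33 mm deep and 24 mm tall, span between the inner faces of the rails, front faces flush with the rails. The lowest rung's underside is at z = 154 mm and rungs are spaced 264 mm apart (underside to underside).

The ladder is against the table's +x side, with their −y faces flush.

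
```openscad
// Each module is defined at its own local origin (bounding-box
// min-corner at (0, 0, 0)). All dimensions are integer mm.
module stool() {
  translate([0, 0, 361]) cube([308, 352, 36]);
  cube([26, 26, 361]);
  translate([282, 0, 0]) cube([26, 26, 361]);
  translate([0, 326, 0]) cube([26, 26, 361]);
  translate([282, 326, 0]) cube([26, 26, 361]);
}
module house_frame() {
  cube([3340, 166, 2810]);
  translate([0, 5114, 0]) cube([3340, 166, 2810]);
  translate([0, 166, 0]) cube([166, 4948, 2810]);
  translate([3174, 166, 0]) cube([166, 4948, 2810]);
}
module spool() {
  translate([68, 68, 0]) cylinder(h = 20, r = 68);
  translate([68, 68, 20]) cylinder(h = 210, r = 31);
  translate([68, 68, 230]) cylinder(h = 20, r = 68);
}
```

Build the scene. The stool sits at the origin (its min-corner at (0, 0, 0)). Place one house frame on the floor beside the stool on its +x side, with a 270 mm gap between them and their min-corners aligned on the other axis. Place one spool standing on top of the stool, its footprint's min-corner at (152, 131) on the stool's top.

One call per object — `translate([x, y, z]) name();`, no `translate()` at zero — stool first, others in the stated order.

stool();
translate([578, 0, 0]) house_frame();
translate([152, 131, 397]) spool();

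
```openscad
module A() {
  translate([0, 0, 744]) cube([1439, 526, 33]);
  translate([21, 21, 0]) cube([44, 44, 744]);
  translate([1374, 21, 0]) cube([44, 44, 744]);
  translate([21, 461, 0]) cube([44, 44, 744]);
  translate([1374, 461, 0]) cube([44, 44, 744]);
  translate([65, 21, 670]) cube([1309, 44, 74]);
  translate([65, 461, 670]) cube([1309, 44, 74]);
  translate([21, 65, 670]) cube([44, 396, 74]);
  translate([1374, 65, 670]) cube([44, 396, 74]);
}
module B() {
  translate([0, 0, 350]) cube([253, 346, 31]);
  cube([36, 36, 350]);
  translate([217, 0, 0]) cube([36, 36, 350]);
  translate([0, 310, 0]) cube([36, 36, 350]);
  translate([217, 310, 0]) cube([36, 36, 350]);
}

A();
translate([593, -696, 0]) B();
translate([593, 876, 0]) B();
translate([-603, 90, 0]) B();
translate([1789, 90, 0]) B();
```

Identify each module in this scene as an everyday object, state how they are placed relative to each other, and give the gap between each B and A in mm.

A is a table. B is a stool. Four stools sit around the table at the −y, +y, −x, +x sides. The gap between each stool and the table is 350 mm.

Each stool's nearest face is 350 mm from the table's bounding box.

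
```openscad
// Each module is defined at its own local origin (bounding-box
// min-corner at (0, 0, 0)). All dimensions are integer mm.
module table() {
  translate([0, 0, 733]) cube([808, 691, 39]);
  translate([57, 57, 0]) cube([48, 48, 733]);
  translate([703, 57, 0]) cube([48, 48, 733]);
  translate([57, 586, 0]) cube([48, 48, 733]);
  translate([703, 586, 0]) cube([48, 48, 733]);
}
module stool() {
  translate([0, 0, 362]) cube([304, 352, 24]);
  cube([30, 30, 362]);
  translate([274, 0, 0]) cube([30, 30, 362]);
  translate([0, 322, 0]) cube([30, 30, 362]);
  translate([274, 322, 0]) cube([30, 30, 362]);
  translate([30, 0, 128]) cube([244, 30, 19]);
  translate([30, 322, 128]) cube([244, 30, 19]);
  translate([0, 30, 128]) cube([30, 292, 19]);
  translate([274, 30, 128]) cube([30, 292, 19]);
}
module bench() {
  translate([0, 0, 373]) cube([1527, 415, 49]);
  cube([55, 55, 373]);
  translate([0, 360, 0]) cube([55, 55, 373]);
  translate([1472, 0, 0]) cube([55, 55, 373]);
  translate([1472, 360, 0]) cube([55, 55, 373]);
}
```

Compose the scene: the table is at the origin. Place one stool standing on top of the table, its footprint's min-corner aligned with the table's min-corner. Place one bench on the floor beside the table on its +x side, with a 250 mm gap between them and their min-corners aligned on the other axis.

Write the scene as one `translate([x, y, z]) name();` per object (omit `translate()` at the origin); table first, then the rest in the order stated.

table();
translate([0, 0, 772]) stool();
translate([1058, 0, 0]) bench();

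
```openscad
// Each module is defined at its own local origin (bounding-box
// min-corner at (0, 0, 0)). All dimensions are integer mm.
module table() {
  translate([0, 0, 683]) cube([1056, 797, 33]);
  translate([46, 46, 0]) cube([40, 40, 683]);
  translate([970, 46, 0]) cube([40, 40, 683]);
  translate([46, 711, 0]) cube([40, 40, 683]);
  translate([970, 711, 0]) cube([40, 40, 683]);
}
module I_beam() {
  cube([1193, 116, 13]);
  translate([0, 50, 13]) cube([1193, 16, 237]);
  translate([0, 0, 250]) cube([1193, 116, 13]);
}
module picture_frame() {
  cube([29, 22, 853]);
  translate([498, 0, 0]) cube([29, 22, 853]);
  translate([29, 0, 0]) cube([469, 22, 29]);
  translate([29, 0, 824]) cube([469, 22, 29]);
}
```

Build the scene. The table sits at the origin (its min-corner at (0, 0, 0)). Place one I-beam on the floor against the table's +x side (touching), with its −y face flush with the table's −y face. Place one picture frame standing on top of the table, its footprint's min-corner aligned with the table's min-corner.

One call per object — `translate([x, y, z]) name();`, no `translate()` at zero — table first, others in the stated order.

table();
translate([1056, 0, 0]) I_beam();
translate([0, 0, 716]) picture_frame();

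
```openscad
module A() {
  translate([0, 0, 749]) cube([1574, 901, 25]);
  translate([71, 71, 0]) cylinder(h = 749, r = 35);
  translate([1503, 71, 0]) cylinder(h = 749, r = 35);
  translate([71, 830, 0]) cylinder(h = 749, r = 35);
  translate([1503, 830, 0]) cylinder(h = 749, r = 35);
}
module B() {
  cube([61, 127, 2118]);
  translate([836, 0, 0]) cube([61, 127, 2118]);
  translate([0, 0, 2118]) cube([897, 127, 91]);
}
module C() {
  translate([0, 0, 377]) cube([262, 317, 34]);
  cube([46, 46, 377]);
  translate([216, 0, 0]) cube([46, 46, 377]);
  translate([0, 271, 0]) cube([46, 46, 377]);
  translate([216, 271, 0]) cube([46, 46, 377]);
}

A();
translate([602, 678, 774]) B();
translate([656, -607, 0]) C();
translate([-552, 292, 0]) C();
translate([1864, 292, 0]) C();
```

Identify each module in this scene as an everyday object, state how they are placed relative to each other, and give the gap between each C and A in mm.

A is a table. B is a door frame. C is a stool. The door frame is on top of the table. Three stools sit around the table at the −y, −x, +x sides. The gap between each stool and the table is 290 mm.

Each stool's nearest face is 290 mm from the table's bounding box.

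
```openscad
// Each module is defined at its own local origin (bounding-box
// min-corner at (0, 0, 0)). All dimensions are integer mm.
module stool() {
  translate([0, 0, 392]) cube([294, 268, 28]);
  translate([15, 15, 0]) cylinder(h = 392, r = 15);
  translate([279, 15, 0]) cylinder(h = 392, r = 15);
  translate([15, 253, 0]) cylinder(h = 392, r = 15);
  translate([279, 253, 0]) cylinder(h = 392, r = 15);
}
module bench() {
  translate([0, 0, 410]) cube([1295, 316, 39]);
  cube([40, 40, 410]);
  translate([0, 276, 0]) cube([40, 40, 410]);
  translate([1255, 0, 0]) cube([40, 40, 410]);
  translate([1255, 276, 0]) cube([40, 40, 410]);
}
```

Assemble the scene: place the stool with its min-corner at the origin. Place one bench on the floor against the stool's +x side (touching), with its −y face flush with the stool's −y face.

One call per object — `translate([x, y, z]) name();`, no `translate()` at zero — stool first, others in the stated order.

stool();
translate([294, 0, 0]) bench();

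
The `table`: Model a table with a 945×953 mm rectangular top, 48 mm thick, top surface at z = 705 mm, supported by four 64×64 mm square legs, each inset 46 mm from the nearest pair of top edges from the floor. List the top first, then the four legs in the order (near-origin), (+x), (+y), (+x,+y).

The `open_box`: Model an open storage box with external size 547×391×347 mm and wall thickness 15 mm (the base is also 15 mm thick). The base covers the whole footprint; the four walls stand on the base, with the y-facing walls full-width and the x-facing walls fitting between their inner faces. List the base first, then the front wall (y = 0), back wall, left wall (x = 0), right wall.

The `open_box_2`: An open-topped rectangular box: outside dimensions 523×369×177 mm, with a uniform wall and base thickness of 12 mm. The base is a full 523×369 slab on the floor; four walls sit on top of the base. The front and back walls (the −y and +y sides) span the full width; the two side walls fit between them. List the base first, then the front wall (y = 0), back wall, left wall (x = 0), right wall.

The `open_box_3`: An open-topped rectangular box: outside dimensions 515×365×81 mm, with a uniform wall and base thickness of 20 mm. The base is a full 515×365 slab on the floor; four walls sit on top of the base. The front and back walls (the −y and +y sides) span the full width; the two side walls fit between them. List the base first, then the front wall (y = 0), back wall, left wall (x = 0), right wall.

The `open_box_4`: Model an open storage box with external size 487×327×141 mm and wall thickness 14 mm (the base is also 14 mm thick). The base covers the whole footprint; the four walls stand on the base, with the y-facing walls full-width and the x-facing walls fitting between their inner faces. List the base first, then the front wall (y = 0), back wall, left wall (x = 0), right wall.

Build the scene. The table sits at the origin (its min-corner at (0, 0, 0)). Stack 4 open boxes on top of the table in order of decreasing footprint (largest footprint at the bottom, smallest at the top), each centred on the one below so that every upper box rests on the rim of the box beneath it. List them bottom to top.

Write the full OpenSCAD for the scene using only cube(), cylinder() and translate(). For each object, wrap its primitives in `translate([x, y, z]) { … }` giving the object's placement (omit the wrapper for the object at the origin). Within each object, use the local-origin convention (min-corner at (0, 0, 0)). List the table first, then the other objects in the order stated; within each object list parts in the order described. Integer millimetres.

translate([0, 0, 657]) cube([945, 953, 48]);
translate([46, 46, 0]) cube([64, 64, 657]);
translate([835, 46, 0]) cube([64, 64, 657]);
translate([46, 843, 0]) cube([64, 64, 657]);
translate([835, 843, 0]) cube([64, 64, 657]);
translate([199, 281, 705]) {
  cube([547, 391, 15]);
  translate([0, 0, 15]) cube([547, 15, 332]);
  translate([0, 376, 15]) cube([547, 15, 332]);
  translate([0, 15, 15]) cube([15, 361, 332]);
  translate([532, 15, 15]) cube([15, 361, 332]);
}
translate([211, 292, 1052]) {
  cube([523, 369, 12]);
  translate([0, 0, 12]) cube([523, 12, 165]);
  translate([0, 357, 12]) cube([523, 12, 165]);
  translate([0, 12, 12]) cube([12, 345, 165]);
  translate([511, 12, 12]) cube([12, 345, 165]);
}
translate([215, 294, 1229]) {
  cube([515, 365, 20]);
  translate([0, 0, 20]) cube([515, 20, 61]);
  translate([0, 345, 20]) cube([515, 20, 61]);
  translate([0, 20, 20]) cube([20, 325, 61]);
  translate([495, 20, 20]) cube([20, 325, 61]);
}
translate([229, 313, 1310]) {
  cube([487, 327, 14]);
  translate([0, 0, 14]) cube([487, 14, 127]);
  translate([0, 313, 14]) cube([487, 14, 127]);
  translate([0, 14, 14]) cube([14, 299, 127]);
  translate([473, 14, 14]) cube([14, 299, 127]);
}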